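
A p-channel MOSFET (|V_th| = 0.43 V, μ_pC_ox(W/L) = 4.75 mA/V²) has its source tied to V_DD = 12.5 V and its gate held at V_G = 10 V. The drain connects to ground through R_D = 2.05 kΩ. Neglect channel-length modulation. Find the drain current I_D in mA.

V_SG = V_DD − V_G = 12.5 − 10 = 2.5 V, so V_ov = 2.5 − 0.43 = 2.07 V.
Assume saturation: I_D = ½ k_p V_ov² = 0.5 × 4.75 × 2.07² = 10.2 mA, giving V_SD = V_DD − I_D R_D = 12.5 − 10.2 × 2.05 = -8.36 V.
But -8.36 V < V_ov = 2.07 V, so the device is actually in triode.
In triode I_D = k_p[V_ov V_SD − ½ V_SD²] and I_D = (V_DD − V_SD)/R_D. Equating: 4.87 V_SD² − 21.16 V_SD + 12.5 = 0, giving V_SD = 0.705 V (the root below V_ov).
I_D = (12.5 − 0.705) / 2.05 = 5.75 mA.

I_D = 5.75 mA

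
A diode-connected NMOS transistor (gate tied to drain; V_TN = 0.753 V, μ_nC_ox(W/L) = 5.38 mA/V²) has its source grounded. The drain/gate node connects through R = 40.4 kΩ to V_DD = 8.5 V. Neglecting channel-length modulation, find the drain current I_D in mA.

With gate tied to drain, V_GS = V_DS ≥ V_GS − V_TN, so the device is in saturation.
KCL at the drain: ½ k_n (V_GS − V_TN)² = (V_DD − V_GS)/R.
Let x = V_GS − 0.753. Then 109 x² + x − 7.747 = 0, giving x = 0.262 V (positive root), so V_GS = 1.02 V.
I_D = (V_DD − V_GS)/R = (8.5 − 1.02) / 40.4 = 0.185 mA.

I_D = 0.185 mA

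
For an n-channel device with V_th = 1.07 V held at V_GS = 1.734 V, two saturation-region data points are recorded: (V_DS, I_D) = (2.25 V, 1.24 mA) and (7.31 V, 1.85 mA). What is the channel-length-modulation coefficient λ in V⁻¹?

λ = 0.124 V⁻¹

With V_GS fixed, I_D ∝ (1 + λ V_DS) in saturation, so I_D2/I_D1 = (1 + λ V_DS2)/(1 + λ V_DS1).
1.85/1.24 = 1.492 = (1 + 7.31 λ)/(1 + 2.25 λ).
Solving: λ (I_D1 V_DS2 − I_D2 V_DS1) = I_D2 − I_D1, so λ = (1.85 − 1.24) / (1.24 × 7.31 − 1.85 × 2.25) = 0.61 / 4.9 = 0.124 V⁻¹.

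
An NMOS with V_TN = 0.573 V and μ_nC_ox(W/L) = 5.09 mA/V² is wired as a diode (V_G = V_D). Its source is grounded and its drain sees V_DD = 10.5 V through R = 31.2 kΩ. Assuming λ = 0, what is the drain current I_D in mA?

I_D = 0.307 mA

With gate tied to drain, V_GS = V_DS ≥ V_GS − V_TN, so the device is in saturation.
KCL at the drain: ½ k_n (V_GS − V_TN)² = (V_DD − V_GS)/R.
Let x = V_GS − 0.573. Then 79.4 x² + x − 9.927 = 0, giving x = 0.347 V (positive root), so V_GS = 0.92 V.
I_D = (V_DD − V_GS)/R = (10.5 − 0.92) / 31.2 = 0.307 mA.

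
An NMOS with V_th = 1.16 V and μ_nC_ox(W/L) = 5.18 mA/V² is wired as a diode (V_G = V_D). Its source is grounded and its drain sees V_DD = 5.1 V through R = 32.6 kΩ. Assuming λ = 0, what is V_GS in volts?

V_GS = 1.37 V

With gate tied to drain, V_GS = V_DS ≥ V_GS − V_th, so the device is in saturation.
KCL at the drain: ½ k_n (V_GS − V_th)² = (V_DD − V_GS)/R.
Let x = V_GS − 1.16. Then 84.4 x² + x − 3.94 = 0, giving x = 0.21 V (positive root), so V_GS = 1.37 V.
I_D = (V_DD − V_GS)/R = (5.1 − 1.37) / 32.6 = 0.114 mA.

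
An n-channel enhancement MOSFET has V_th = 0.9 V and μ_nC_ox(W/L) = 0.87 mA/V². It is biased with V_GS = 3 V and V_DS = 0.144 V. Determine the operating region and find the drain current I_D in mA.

Triode; I_D = 0.254 mA

V_ov = V_GS − V_th = 3 − 0.9 = 2.1 V.
Since V_DS = 0.144 V < V_ov = 2.1 V, the device is in the triode region.
I_D = k_n [V_ov · V_DS − ½ V_DS²] = 0.87 × [2.1 × 0.144 − 0.5 × 0.144²] = 0.254 mA.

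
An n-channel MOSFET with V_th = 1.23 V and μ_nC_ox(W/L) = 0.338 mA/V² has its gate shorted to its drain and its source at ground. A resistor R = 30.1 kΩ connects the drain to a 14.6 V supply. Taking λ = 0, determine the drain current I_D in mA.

I_D = 0.393 mA

With gate tied to drain, V_GS = V_DS ≥ V_GS − V_th, so the device is in saturation.
KCL at the drain: ½ k_n (V_GS − V_th)² = (V_DD − V_GS)/R.
Let x = V_GS − 1.23. Then 5.09 x² + x − 13.37 = 0, giving x = 1.53 V (positive root), so V_GS = 2.76 V.
I_D = (V_DD − V_GS)/R = (14.6 − 2.76) / 30.1 = 0.393 mA.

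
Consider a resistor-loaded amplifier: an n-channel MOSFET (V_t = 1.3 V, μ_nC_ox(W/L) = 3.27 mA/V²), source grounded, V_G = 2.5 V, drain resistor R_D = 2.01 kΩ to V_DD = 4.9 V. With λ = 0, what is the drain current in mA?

I_D = 2.05 mA

V_GS = V_G = 2.5 V, so V_ov = 2.5 − 1.3 = 1.2 V.
Assume saturation: I_D = ½ k_n V_ov² = 0.5 × 3.27 × 1.2² = 2.35 mA, giving V_DS = V_DD − I_D R_D = 4.9 − 2.35 × 2.01 = 0.168 V.
But 0.168 V < V_ov = 1.2 V, so the device is actually in triode.
In triode I_D = k_n[V_ov V_DS − ½ V_DS²] and I_D = (V_DD − V_DS)/R_D. Equating: 3.29 V_DS² − 8.887 V_DS + 4.9 = 0, giving V_DS = 0.771 V (the root below V_ov).
I_D = (4.9 − 0.771) / 2.01 = 2.05 mA.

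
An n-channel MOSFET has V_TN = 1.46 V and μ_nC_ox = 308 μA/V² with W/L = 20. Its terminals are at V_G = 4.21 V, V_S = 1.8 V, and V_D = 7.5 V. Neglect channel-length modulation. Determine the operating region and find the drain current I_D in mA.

V_GS = V_G − V_S = 4.21 − 1.8 = 2.41 V; V_DS = V_D − V_S = 7.5 − 1.8 = 5.7 V.
k_n = μ_nC_ox · (W/L) = 6.16 mA/V².
V_ov = V_GS − V_TN = 2.41 − 1.46 = 0.95 V.
Since V_DS = 5.7 V ≥ V_ov = 0.95 V, the device is in saturation.
I_D = ½ k_n V_ov² = 0.5 × 6.16 × 0.95² = 2.78 mA.

Saturation; I_D = 2.78 mA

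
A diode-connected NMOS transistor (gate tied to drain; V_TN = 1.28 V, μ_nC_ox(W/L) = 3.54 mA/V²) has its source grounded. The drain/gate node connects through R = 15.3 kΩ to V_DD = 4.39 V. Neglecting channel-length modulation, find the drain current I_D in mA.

I_D = 0.182 mA

With gate tied to drain, V_GS = V_DS ≥ V_GS − V_TN, so the device is in saturation.
KCL at the drain: ½ k_n (V_GS − V_TN)² = (V_DD − V_GS)/R.
Let x = V_GS − 1.28. Then 27.1 x² + x − 3.11 = 0, giving x = 0.321 V (positive root), so V_GS = 1.6 V.
I_D = (V_DD − V_GS)/R = (4.39 − 1.6) / 15.3 = 0.182 mA.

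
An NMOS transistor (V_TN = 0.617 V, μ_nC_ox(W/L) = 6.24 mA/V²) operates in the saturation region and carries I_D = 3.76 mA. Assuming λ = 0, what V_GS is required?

V_GS = 1.71 V

In saturation I_D = ½ k_n (V_GS − V_TN)², so V_GS − V_TN = √(2 I_D / k_n) = √(2 × 3.76 / 6.24) = 1.1 V.
V_GS = 0.617 + 1.1 = 1.71 V.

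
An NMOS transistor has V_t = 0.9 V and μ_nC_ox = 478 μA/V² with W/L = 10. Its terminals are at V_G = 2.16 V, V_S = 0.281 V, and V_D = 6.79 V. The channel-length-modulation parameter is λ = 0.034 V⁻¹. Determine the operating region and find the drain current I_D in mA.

V_GS = V_G − V_S = 2.16 − 0.281 = 1.88 V; V_DS = V_D − V_S = 6.79 − 0.281 = 6.51 V.
k_n = μ_nC_ox · (W/L) = 4.78 mA/V².
V_ov = V_GS − V_t = 1.88 − 0.9 = 0.979 V.
Since V_DS = 6.51 V ≥ V_ov = 0.979 V, the device is in saturation.
I_D = ½ k_n V_ov² (1 + λ V_DS) = 0.5 × 4.78 × 0.979² × (1 + 0.034 × 6.51) = 2.8 mA.

Saturation; I_D = 2.80 mA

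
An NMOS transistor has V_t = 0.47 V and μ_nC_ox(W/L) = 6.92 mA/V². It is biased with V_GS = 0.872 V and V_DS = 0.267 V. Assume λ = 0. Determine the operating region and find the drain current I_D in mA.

Triode; I_D = 0.496 mA

V_ov = V_GS − V_t = 0.872 − 0.47 = 0.402 V.
Since V_DS = 0.267 V < V_ov = 0.402 V, the device is in the triode region.
I_D = k_n [V_ov · V_DS − ½ V_DS²] = 6.92 × [0.402 × 0.267 − 0.5 × 0.267²] = 0.496 mA.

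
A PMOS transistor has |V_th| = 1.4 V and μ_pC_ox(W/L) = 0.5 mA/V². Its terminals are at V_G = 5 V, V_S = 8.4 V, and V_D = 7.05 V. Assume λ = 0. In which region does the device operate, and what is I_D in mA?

Triode; I_D = 0.894 mA

V_SG = V_S − V_G = 8.4 − 5 = 3.4 V; V_SD = V_S − V_D = 8.4 − 7.05 = 1.35 V.
V_ov = V_SG − |V_th| = 3.4 − 1.4 = 2 V.
Since V_SD = 1.35 V < V_ov = 2 V, the device is in the triode region.
I_D = k_p [V_ov · V_SD − ½ V_SD²] = 0.5 × [2 × 1.35 − 0.5 × 1.35²] = 0.894 mA.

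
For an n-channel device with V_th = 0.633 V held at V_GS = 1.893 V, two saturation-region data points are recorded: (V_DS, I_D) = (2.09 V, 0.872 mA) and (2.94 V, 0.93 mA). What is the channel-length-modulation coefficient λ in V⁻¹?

With V_GS fixed, I_D ∝ (1 + λ V_DS) in saturation, so I_D2/I_D1 = (1 + λ V_DS2)/(1 + λ V_DS1).
0.93/0.872 = 1.067 = (1 + 2.94 λ)/(1 + 2.09 λ).
Solving: λ (I_D1 V_DS2 − I_D2 V_DS1) = I_D2 − I_D1, so λ = (0.93 − 0.872) / (0.872 × 2.94 − 0.93 × 2.09) = 0.058 / 0.62 = 0.0936 V⁻¹.

λ = 0.0936 V⁻¹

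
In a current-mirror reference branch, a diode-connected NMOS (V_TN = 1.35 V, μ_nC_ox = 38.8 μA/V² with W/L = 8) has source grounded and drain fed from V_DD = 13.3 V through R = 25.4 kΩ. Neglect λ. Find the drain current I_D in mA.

With gate tied to drain, V_GS = V_DS ≥ V_GS − V_TN, so the device is in saturation.
k_n = μ_nC_ox · (W/L) = 0.3104 mA/V².
KCL at the drain: ½ k_n (V_GS − V_TN)² = (V_DD − V_GS)/R.
Let x = V_GS − 1.35. Then 3.94 x² + x − 11.95 = 0, giving x = 1.62 V (positive root), so V_GS = 2.97 V.
I_D = (V_DD − V_GS)/R = (13.3 − 2.97) / 25.4 = 0.407 mA.

I_D = 0.407 mA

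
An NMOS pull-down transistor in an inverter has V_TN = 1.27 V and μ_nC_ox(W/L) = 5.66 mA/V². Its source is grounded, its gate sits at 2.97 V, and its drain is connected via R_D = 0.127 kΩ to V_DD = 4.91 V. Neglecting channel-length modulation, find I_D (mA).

V_GS = V_G = 2.97 V, so V_ov = 2.97 − 1.27 = 1.7 V.
Assume saturation: I_D = ½ k_n V_ov² = 0.5 × 5.66 × 1.7² = 8.18 mA, giving V_DS = V_DD − I_D R_D = 4.91 − 8.18 × 0.127 = 3.87 V.
V_DS = 3.87 V ≥ V_ov = 1.7 V, confirming saturation.

I_D = 8.18 mA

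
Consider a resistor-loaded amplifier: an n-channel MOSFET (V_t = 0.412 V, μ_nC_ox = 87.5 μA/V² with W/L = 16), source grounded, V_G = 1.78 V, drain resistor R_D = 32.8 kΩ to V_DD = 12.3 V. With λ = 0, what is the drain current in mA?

V_GS = V_G = 1.78 V, so V_ov = 1.78 − 0.412 = 1.37 V.
k_n = μ_nC_ox · (W/L) = 1.4 mA/V².
Assume saturation: I_D = ½ k_n V_ov² = 0.5 × 1.4 × 1.37² = 1.31 mA, giving V_DS = V_DD − I_D R_D = 12.3 − 1.31 × 32.8 = -30.7 V.
But -30.7 V < V_ov = 1.37 V, so the device is actually in triode.
In triode I_D = k_n[V_ov V_DS − ½ V_DS²] and I_D = (V_DD − V_DS)/R_D. Equating: 23 V_DS² − 63.82 V_DS + 12.3 = 0, giving V_DS = 0.208 V (the root below V_ov).
I_D = (12.3 − 0.208) / 32.8 = 0.369 mA.

I_D = 0.369 mA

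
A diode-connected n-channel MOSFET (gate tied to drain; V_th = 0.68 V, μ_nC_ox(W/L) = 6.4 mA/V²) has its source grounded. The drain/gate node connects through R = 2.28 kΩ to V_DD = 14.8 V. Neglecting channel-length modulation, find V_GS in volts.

With gate tied to drain, V_GS = V_DS ≥ V_GS − V_th, so the device is in saturation.
KCL at the drain: ½ k_n (V_GS − V_th)² = (V_DD − V_GS)/R.
Let x = V_GS − 0.68. Then 7.3 x² + x − 14.12 = 0, giving x = 1.32 V (positive root), so V_GS = 2 V.
I_D = (V_DD − V_GS)/R = (14.8 − 2) / 2.28 = 5.61 mA.

V_GS = 2.00 V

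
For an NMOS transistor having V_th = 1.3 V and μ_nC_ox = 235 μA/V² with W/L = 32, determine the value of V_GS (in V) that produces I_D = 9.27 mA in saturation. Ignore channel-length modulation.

k_n = μ_nC_ox · (W/L) = 7.52 mA/V².
In saturation I_D = ½ k_n (V_GS − V_th)², so V_GS − V_th = √(2 I_D / k_n) = √(2 × 9.27 / 7.52) = 1.57 V.
V_GS = 1.3 + 1.57 = 2.87 V.

V_GS = 2.87 V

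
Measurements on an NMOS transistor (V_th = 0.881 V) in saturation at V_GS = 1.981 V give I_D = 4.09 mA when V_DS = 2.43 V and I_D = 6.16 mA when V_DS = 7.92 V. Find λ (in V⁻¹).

With V_GS fixed, I_D ∝ (1 + λ V_DS) in saturation, so I_D2/I_D1 = (1 + λ V_DS2)/(1 + λ V_DS1).
6.16/4.09 = 1.506 = (1 + 7.92 λ)/(1 + 2.43 λ).
Solving: λ (I_D1 V_DS2 − I_D2 V_DS1) = I_D2 − I_D1, so λ = (6.16 − 4.09) / (4.09 × 7.92 − 6.16 × 2.43) = 2.07 / 17.4 = 0.119 V⁻¹.

λ = 0.119 V⁻¹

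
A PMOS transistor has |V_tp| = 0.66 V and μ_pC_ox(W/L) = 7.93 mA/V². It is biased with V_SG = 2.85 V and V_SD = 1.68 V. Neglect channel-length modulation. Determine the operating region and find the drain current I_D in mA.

Triode; I_D = 18.0 mA

V_ov = V_SG − |V_tp| = 2.85 − 0.66 = 2.19 V.
Since V_SD = 1.68 V < V_ov = 2.19 V, the device is in the triode region.
I_D = k_p [V_ov · V_SD − ½ V_SD²] = 7.93 × [2.19 × 1.68 − 0.5 × 1.68²] = 18 mA.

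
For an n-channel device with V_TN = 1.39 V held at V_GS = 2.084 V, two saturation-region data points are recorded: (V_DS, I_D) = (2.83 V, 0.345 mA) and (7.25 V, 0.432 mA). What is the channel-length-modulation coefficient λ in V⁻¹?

With V_GS fixed, I_D ∝ (1 + λ V_DS) in saturation, so I_D2/I_D1 = (1 + λ V_DS2)/(1 + λ V_DS1).
0.432/0.345 = 1.252 = (1 + 7.25 λ)/(1 + 2.83 λ).
Solving: λ (I_D1 V_DS2 − I_D2 V_DS1) = I_D2 − I_D1, so λ = (0.432 − 0.345) / (0.345 × 7.25 − 0.432 × 2.83) = 0.087 / 1.28 = 0.068 V⁻¹.

λ = 0.0680 V⁻¹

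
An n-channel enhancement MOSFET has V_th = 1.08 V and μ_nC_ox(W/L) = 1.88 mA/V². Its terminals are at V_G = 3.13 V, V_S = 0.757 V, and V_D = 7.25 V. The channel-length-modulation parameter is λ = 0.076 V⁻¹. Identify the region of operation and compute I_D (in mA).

Saturation; I_D = 2.35 mA

V_GS = V_G − V_S = 3.13 − 0.757 = 2.37 V; V_DS = V_D − V_S = 7.25 − 0.757 = 6.49 V.
V_ov = V_GS − V_th = 2.37 − 1.08 = 1.29 V.
Since V_DS = 6.49 V ≥ V_ov = 1.29 V, the device is in saturation.
I_D = ½ k_n V_ov² (1 + λ V_DS) = 0.5 × 1.88 × 1.29² × (1 + 0.076 × 6.49) = 2.35 mA.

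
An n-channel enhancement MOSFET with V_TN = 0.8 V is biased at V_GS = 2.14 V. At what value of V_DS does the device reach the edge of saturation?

V_DS,sat = 1.34 V

The boundary between triode and saturation is V_DS = V_GS − V_TN = V_ov.
V_ov = 2.14 − 0.8 = 1.34 V.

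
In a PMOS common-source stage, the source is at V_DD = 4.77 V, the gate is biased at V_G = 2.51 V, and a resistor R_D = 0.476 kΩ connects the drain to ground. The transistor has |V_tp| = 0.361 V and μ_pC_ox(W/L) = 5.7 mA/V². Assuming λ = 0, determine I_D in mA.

I_D = 7.94 mA

V_SG = V_DD − V_G = 4.77 − 2.51 = 2.26 V, so V_ov = 2.26 − 0.361 = 1.9 V.
Assume saturation: I_D = ½ k_p V_ov² = 0.5 × 5.7 × 1.9² = 10.3 mA, giving V_SD = V_DD − I_D R_D = 4.77 − 10.3 × 0.476 = -0.122 V.
But -0.122 V < V_ov = 1.9 V, so the device is actually in triode.
In triode I_D = k_p[V_ov V_SD − ½ V_SD²] and I_D = (V_DD − V_SD)/R_D. Equating: 1.36 V_SD² − 6.152 V_SD + 4.77 = 0, giving V_SD = 0.993 V (the root below V_ov).
I_D = (4.77 − 0.993) / 0.476 = 7.94 mA.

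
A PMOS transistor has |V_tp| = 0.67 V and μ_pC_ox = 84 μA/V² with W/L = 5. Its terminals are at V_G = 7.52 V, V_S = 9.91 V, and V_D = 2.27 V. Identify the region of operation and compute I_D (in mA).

V_SG = V_S − V_G = 9.91 − 7.52 = 2.39 V; V_SD = V_S − V_D = 9.91 − 2.27 = 7.64 V.
k_p = μ_pC_ox · (W/L) = 0.42 mA/V².
V_ov = V_SG − |V_tp| = 2.39 − 0.67 = 1.72 V.
Since V_SD = 7.64 V ≥ V_ov = 1.72 V, the device is in saturation.
I_D = ½ k_p V_ov² = 0.5 × 0.42 × 1.72² = 0.621 mA.

Saturation; I_D = 0.621 mA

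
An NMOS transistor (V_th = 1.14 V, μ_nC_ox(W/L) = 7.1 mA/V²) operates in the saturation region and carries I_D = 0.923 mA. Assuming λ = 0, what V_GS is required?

In saturation I_D = ½ k_n (V_GS − V_th)², so V_GS − V_th = √(2 I_D / k_n) = √(2 × 0.923 / 7.1) = 0.51 V.
V_GS = 1.14 + 0.51 = 1.65 V.

V_GS = 1.65 V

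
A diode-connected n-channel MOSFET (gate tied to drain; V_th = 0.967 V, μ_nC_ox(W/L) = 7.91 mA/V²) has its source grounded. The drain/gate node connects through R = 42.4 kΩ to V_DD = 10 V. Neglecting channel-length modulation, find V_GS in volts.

V_GS = 1.20 V

With gate tied to drain, V_GS = V_DS ≥ V_GS − V_th, so the device is in saturation.
KCL at the drain: ½ k_n (V_GS − V_th)² = (V_DD − V_GS)/R.
Let x = V_GS − 0.967. Then 168 x² + x − 9.033 = 0, giving x = 0.229 V (positive root), so V_GS = 1.2 V.
I_D = (V_DD − V_GS)/R = (10 − 1.2) / 42.4 = 0.208 mA.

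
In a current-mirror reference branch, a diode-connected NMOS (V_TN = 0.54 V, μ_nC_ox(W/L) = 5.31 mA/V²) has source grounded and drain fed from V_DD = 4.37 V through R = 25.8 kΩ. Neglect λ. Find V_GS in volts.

With gate tied to drain, V_GS = V_DS ≥ V_GS − V_TN, so the device is in saturation.
KCL at the drain: ½ k_n (V_GS − V_TN)² = (V_DD − V_GS)/R.
Let x = V_GS − 0.54. Then 68.5 x² + x − 3.83 = 0, giving x = 0.229 V (positive root), so V_GS = 0.769 V.
I_D = (V_DD − V_GS)/R = (4.37 − 0.769) / 25.8 = 0.14 mA.

V_GS = 0.769 V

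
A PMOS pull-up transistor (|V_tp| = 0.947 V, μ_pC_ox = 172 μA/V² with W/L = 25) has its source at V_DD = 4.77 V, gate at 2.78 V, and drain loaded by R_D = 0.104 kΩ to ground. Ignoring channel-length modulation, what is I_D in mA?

I_D = 2.34 mA

V_SG = V_DD − V_G = 4.77 − 2.78 = 1.99 V, so V_ov = 1.99 − 0.947 = 1.04 V.
k_p = μ_pC_ox · (W/L) = 4.3 mA/V².
Assume saturation: I_D = ½ k_p V_ov² = 0.5 × 4.3 × 1.04² = 2.34 mA, giving V_SD = V_DD − I_D R_D = 4.77 − 2.34 × 0.104 = 4.53 V.
V_SD = 4.53 V ≥ V_ov = 1.04 V, confirming saturation.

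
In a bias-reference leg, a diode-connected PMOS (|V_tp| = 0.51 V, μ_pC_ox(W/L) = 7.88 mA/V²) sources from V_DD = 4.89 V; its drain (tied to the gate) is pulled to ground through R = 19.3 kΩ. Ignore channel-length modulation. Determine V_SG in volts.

With gate tied to drain, V_SG = V_SD ≥ V_SG − |V_tp|, so the device is in saturation.
KCL at the drain: ½ k_p (V_SG − |V_tp|)² = (V_DD − V_SG)/R.
Let x = V_SG − 0.51. Then 76 x² + x − 4.38 = 0, giving x = 0.234 V (positive root), so V_SG = 0.744 V.
I_D = (V_DD − V_SG)/R = (4.89 − 0.744) / 19.3 = 0.215 mA.

V_SG = 0.744 V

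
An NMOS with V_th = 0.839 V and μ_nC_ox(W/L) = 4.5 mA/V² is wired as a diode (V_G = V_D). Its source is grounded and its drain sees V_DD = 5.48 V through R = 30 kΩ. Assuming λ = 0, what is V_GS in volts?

With gate tied to drain, V_GS = V_DS ≥ V_GS − V_th, so the device is in saturation.
KCL at the drain: ½ k_n (V_GS − V_th)² = (V_DD − V_GS)/R.
Let x = V_GS − 0.839. Then 67.5 x² + x − 4.641 = 0, giving x = 0.255 V (positive root), so V_GS = 1.09 V.
I_D = (V_DD − V_GS)/R = (5.48 − 1.09) / 30 = 0.146 mA.

V_GS = 1.09 V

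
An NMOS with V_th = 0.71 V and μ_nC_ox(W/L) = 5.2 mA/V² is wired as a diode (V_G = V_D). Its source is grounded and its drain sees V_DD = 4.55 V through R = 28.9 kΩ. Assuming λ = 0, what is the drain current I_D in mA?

With gate tied to drain, V_GS = V_DS ≥ V_GS − V_th, so the device is in saturation.
KCL at the drain: ½ k_n (V_GS − V_th)² = (V_DD − V_GS)/R.
Let x = V_GS − 0.71. Then 75.1 x² + x − 3.84 = 0, giving x = 0.22 V (positive root), so V_GS = 0.93 V.
I_D = (V_DD − V_GS)/R = (4.55 − 0.93) / 28.9 = 0.125 mA.

I_D = 0.125 mA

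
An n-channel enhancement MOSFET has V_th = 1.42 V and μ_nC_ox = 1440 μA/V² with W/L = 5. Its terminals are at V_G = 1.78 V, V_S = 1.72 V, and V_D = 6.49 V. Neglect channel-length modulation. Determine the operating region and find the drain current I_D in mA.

Cutoff; I_D = 0 mA

V_GS = V_G − V_S = 1.78 − 1.72 = 0.06 V; V_DS = V_D − V_S = 6.49 − 1.72 = 4.77 V.
V_GS = 0.06 V < V_th = 1.42 V, so the transistor is in cutoff.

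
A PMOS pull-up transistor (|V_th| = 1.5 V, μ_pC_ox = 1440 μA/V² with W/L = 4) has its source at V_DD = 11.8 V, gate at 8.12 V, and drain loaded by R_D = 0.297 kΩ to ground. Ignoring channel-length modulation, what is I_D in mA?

I_D = 13.7 mA

V_SG = V_DD − V_G = 11.8 − 8.12 = 3.68 V, so V_ov = 3.68 − 1.5 = 2.18 V.
k_p = μ_pC_ox · (W/L) = 5.76 mA/V².
Assume saturation: I_D = ½ k_p V_ov² = 0.5 × 5.76 × 2.18² = 13.7 mA, giving V_SD = V_DD − I_D R_D = 11.8 − 13.7 × 0.297 = 7.73 V.
V_SD = 7.73 V ≥ V_ov = 2.18 V, confirming saturation.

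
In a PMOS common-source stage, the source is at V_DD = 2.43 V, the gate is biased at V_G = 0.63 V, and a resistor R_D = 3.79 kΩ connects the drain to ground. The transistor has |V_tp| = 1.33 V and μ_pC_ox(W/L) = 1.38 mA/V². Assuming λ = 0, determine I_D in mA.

I_D = 0.152 mA

V_SG = V_DD − V_G = 2.43 − 0.63 = 1.8 V, so V_ov = 1.8 − 1.33 = 0.47 V.
Assume saturation: I_D = ½ k_p V_ov² = 0.5 × 1.38 × 0.47² = 0.152 mA, giving V_SD = V_DD − I_D R_D = 2.43 − 0.152 × 3.79 = 1.85 V.
V_SD = 1.85 V ≥ V_ov = 0.47 V, confirming saturation.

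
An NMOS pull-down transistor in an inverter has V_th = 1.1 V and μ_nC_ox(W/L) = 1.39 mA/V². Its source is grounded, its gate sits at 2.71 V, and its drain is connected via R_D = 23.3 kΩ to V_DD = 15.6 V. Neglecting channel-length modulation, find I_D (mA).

I_D = 0.656 mA

V_GS = V_G = 2.71 V, so V_ov = 2.71 − 1.1 = 1.61 V.
Assume saturation: I_D = ½ k_n V_ov² = 0.5 × 1.39 × 1.61² = 1.8 mA, giving V_DS = V_DD − I_D R_D = 15.6 − 1.8 × 23.3 = -26.4 V.
But -26.4 V < V_ov = 1.61 V, so the device is actually in triode.
In triode I_D = k_n[V_ov V_DS − ½ V_DS²] and I_D = (V_DD − V_DS)/R_D. Equating: 16.2 V_DS² − 53.14 V_DS + 15.6 = 0, giving V_DS = 0.326 V (the root below V_ov).
I_D = (15.6 − 0.326) / 23.3 = 0.656 mA.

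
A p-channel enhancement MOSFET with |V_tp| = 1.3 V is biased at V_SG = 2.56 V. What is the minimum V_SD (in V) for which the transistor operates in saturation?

V_SD,sat = 1.26 V

The boundary between triode and saturation is V_SD = V_SG − |V_tp| = V_ov.
V_ov = 2.56 − 1.3 = 1.26 V.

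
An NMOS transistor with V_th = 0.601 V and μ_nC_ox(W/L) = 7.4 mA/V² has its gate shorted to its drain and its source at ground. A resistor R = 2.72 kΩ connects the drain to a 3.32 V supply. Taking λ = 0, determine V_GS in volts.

V_GS = 1.07 V

With gate tied to drain, V_GS = V_DS ≥ V_GS − V_th, so the device is in saturation.
KCL at the drain: ½ k_n (V_GS − V_th)² = (V_DD − V_GS)/R.
Let x = V_GS − 0.601. Then 10.1 x² + x − 2.719 = 0, giving x = 0.472 V (positive root), so V_GS = 1.07 V.
I_D = (V_DD − V_GS)/R = (3.32 − 1.07) / 2.72 = 0.826 mA.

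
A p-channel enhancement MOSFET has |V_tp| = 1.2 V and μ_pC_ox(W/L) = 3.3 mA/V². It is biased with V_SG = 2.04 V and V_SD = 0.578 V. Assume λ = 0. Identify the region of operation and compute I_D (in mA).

Triode; I_D = 1.05 mA

V_ov = V_SG − |V_tp| = 2.04 − 1.2 = 0.84 V.
Since V_SD = 0.578 V < V_ov = 0.84 V, the device is in the triode region.
I_D = k_p [V_ov · V_SD − ½ V_SD²] = 3.3 × [0.84 × 0.578 − 0.5 × 0.578²] = 1.05 mA.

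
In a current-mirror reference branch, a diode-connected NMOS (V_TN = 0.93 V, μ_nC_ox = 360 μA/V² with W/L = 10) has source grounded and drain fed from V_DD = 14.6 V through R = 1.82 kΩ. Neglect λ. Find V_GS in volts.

V_GS = 2.83 V

With gate tied to drain, V_GS = V_DS ≥ V_GS − V_TN, so the device is in saturation.
k_n = μ_nC_ox · (W/L) = 3.6 mA/V².
KCL at the drain: ½ k_n (V_GS − V_TN)² = (V_DD − V_GS)/R.
Let x = V_GS − 0.93. Then 3.28 x² + x − 13.67 = 0, giving x = 1.9 V (positive root), so V_GS = 2.83 V.
I_D = (V_DD − V_GS)/R = (14.6 − 2.83) / 1.82 = 6.47 mA.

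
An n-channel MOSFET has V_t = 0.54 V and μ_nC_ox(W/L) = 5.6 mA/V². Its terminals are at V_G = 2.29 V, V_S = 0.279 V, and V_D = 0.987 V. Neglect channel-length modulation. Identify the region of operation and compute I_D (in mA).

V_GS = V_G − V_S = 2.29 − 0.279 = 2.01 V; V_DS = V_D − V_S = 0.987 − 0.279 = 0.708 V.
V_ov = V_GS − V_t = 2.01 − 0.54 = 1.47 V.
Since V_DS = 0.708 V < V_ov = 1.47 V, the device is in the triode region.
I_D = k_n [V_ov · V_DS − ½ V_DS²] = 5.6 × [1.47 × 0.708 − 0.5 × 0.708²] = 4.43 mA.

Triode; I_D = 4.43 mA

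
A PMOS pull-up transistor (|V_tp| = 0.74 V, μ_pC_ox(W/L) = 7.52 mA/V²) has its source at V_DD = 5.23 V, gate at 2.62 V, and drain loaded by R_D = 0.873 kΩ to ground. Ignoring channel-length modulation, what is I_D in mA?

V_SG = V_DD − V_G = 5.23 − 2.62 = 2.61 V, so V_ov = 2.61 − 0.74 = 1.87 V.
Assume saturation: I_D = ½ k_p V_ov² = 0.5 × 7.52 × 1.87² = 13.1 mA, giving V_SD = V_DD − I_D R_D = 5.23 − 13.1 × 0.873 = -6.25 V.
But -6.25 V < V_ov = 1.87 V, so the device is actually in triode.
In triode I_D = k_p[V_ov V_SD − ½ V_SD²] and I_D = (V_DD − V_SD)/R_D. Equating: 3.28 V_SD² − 13.28 V_SD + 5.23 = 0, giving V_SD = 0.442 V (the root below V_ov).
I_D = (5.23 − 0.442) / 0.873 = 5.48 mA.

I_D = 5.48 mA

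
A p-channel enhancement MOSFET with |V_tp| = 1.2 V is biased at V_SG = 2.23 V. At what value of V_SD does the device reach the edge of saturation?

V_SD,sat = 1.03 V

The boundary between triode and saturation is V_SD = V_SG − |V_tp| = V_ov.
V_ov = 2.23 − 1.2 = 1.03 V.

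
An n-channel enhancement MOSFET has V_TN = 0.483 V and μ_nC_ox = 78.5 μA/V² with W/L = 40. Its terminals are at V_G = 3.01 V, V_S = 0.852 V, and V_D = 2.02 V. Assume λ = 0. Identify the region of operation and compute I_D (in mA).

Triode; I_D = 4.00 mA

V_GS = V_G − V_S = 3.01 − 0.852 = 2.16 V; V_DS = V_D − V_S = 2.02 − 0.852 = 1.17 V.
k_n = μ_nC_ox · (W/L) = 3.14 mA/V².
V_ov = V_GS − V_TN = 2.16 − 0.483 = 1.67 V.
Since V_DS = 1.17 V < V_ov = 1.67 V, the device is in the triode region.
I_D = k_n [V_ov · V_DS − ½ V_DS²] = 3.14 × [1.67 × 1.17 − 0.5 × 1.17²] = 4 mA.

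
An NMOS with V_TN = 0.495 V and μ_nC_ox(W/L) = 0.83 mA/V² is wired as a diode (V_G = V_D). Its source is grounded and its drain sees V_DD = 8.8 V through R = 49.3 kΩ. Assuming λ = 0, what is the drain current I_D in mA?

With gate tied to drain, V_GS = V_DS ≥ V_GS − V_TN, so the device is in saturation.
KCL at the drain: ½ k_n (V_GS − V_TN)² = (V_DD − V_GS)/R.
Let x = V_GS − 0.495. Then 20.5 x² + x − 8.305 = 0, giving x = 0.613 V (positive root), so V_GS = 1.11 V.
I_D = (V_DD − V_GS)/R = (8.8 − 1.11) / 49.3 = 0.156 mA.

I_D = 0.156 mA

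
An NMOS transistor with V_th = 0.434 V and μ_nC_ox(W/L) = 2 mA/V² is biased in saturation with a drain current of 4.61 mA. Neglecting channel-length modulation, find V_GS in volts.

V_GS = 2.58 V

In saturation I_D = ½ k_n (V_GS − V_th)², so V_GS − V_th = √(2 I_D / k_n) = √(2 × 4.61 / 2) = 2.15 V.
V_GS = 0.434 + 2.15 = 2.58 V.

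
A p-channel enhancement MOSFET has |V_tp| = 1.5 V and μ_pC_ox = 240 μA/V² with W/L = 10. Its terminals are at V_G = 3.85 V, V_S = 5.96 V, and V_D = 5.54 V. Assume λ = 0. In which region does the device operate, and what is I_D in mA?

Triode; I_D = 0.403 mA

V_SG = V_S − V_G = 5.96 − 3.85 = 2.11 V; V_SD = V_S − V_D = 5.96 − 5.54 = 0.42 V.
k_p = μ_pC_ox · (W/L) = 2.4 mA/V².
V_ov = V_SG − |V_tp| = 2.11 − 1.5 = 0.61 V.
Since V_SD = 0.42 V < V_ov = 0.61 V, the device is in the triode region.
I_D = k_p [V_ov · V_SD − ½ V_SD²] = 2.4 × [0.61 × 0.42 − 0.5 × 0.42²] = 0.403 mA.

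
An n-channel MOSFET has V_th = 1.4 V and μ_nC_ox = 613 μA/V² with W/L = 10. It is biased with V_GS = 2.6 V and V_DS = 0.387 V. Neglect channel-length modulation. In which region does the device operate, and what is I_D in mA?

Triode; I_D = 2.39 mA

k_n = μ_nC_ox · (W/L) = 6.13 mA/V².
V_ov = V_GS − V_th = 2.6 − 1.4 = 1.2 V.
Since V_DS = 0.387 V < V_ov = 1.2 V, the device is in the triode region.
I_D = k_n [V_ov · V_DS − ½ V_DS²] = 6.13 × [1.2 × 0.387 − 0.5 × 0.387²] = 2.39 mA.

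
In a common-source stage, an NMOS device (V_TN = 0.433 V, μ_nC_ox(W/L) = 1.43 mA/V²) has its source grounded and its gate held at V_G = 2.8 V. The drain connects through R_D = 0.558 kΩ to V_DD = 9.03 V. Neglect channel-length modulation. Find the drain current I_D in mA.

I_D = 4.01 mA

V_GS = V_G = 2.8 V, so V_ov = 2.8 − 0.433 = 2.37 V.
Assume saturation: I_D = ½ k_n V_ov² = 0.5 × 1.43 × 2.37² = 4.01 mA, giving V_DS = V_DD − I_D R_D = 9.03 − 4.01 × 0.558 = 6.79 V.
V_DS = 6.79 V ≥ V_ov = 2.37 V, confirming saturation.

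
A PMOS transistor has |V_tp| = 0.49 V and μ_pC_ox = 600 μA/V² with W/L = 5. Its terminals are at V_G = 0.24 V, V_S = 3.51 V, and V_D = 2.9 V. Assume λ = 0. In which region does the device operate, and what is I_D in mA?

V_SG = V_S − V_G = 3.51 − 0.24 = 3.27 V; V_SD = V_S − V_D = 3.51 − 2.9 = 0.61 V.
k_p = μ_pC_ox · (W/L) = 3 mA/V².
V_ov = V_SG − |V_tp| = 3.27 − 0.49 = 2.78 V.
Since V_SD = 0.61 V < V_ov = 2.78 V, the device is in the triode region.
I_D = k_p [V_ov · V_SD − ½ V_SD²] = 3 × [2.78 × 0.61 − 0.5 × 0.61²] = 4.53 mA.

Triode; I_D = 4.53 mA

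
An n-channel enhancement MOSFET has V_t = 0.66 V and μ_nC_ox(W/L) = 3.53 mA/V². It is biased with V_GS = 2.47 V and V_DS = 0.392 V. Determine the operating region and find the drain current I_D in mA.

Triode; I_D = 2.23 mA

V_ov = V_GS − V_t = 2.47 − 0.66 = 1.81 V.
Since V_DS = 0.392 V < V_ov = 1.81 V, the device is in the triode region.
I_D = k_n [V_ov · V_DS − ½ V_DS²] = 3.53 × [1.81 × 0.392 − 0.5 × 0.392²] = 2.23 mA.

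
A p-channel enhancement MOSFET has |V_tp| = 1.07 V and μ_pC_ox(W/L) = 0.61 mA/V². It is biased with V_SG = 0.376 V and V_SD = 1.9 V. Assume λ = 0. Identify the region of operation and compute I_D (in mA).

V_SG = 0.376 V < |V_tp| = 1.07 V, so the transistor is in cutoff.

Cutoff; I_D = 0 mA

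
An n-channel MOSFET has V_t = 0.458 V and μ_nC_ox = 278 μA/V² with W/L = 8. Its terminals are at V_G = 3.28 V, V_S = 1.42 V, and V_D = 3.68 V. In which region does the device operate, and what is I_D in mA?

V_GS = V_G − V_S = 3.28 − 1.42 = 1.86 V; V_DS = V_D − V_S = 3.68 − 1.42 = 2.26 V.
k_n = μ_nC_ox · (W/L) = 2.224 mA/V².
V_ov = V_GS − V_t = 1.86 − 0.458 = 1.4 V.
Since V_DS = 2.26 V ≥ V_ov = 1.4 V, the device is in saturation.
I_D = ½ k_n V_ov² = 0.5 × 2.224 × 1.4² = 2.19 mA.

Saturation; I_D = 2.19 mA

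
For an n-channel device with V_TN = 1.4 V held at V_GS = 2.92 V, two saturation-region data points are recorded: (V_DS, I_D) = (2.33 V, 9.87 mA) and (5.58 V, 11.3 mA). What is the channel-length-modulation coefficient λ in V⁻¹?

λ = 0.0497 V⁻¹

With V_GS fixed, I_D ∝ (1 + λ V_DS) in saturation, so I_D2/I_D1 = (1 + λ V_DS2)/(1 + λ V_DS1).
11.3/9.87 = 1.145 = (1 + 5.58 λ)/(1 + 2.33 λ).
Solving: λ (I_D1 V_DS2 − I_D2 V_DS1) = I_D2 − I_D1, so λ = (11.3 − 9.87) / (9.87 × 5.58 − 11.3 × 2.33) = 1.43 / 28.7 = 0.0497 V⁻¹.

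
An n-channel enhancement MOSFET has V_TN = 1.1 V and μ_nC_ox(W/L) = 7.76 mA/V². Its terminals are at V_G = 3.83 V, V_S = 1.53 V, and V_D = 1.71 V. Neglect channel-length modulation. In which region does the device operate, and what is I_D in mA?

Triode; I_D = 1.55 mA

V_GS = V_G − V_S = 3.83 − 1.53 = 2.3 V; V_DS = V_D − V_S = 1.71 − 1.53 = 0.18 V.
V_ov = V_GS − V_TN = 2.3 − 1.1 = 1.2 V.
Since V_DS = 0.18 V < V_ov = 1.2 V, the device is in the triode region.
I_D = k_n [V_ov · V_DS − ½ V_DS²] = 7.76 × [1.2 × 0.18 − 0.5 × 0.18²] = 1.55 mA.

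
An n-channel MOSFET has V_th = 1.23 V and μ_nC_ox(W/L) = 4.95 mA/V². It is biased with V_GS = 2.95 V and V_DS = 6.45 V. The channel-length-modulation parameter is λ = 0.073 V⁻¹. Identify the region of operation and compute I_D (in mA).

V_ov = V_GS − V_th = 2.95 − 1.23 = 1.72 V.
Since V_DS = 6.45 V ≥ V_ov = 1.72 V, the device is in saturation.
I_D = ½ k_n V_ov² (1 + λ V_DS) = 0.5 × 4.95 × 1.72² × (1 + 0.073 × 6.45) = 10.8 mA.

Saturation; I_D = 10.8 mA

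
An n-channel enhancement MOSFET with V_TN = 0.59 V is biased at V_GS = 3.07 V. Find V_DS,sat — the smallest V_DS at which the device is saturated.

The boundary between triode and saturation is V_DS = V_GS − V_TN = V_ov.
V_ov = 3.07 − 0.59 = 2.48 V.

V_DS,sat = 2.48 V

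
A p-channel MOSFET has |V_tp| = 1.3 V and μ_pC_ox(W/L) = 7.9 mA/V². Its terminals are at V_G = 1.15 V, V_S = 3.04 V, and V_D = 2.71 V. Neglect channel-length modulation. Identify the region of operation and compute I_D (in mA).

Triode; I_D = 1.11 mA

V_SG = V_S − V_G = 3.04 − 1.15 = 1.89 V; V_SD = V_S − V_D = 3.04 − 2.71 = 0.33 V.
V_ov = V_SG − |V_tp| = 1.89 − 1.3 = 0.59 V.
Since V_SD = 0.33 V < V_ov = 0.59 V, the device is in the triode region.
I_D = k_p [V_ov · V_SD − ½ V_SD²] = 7.9 × [0.59 × 0.33 − 0.5 × 0.33²] = 1.11 mA.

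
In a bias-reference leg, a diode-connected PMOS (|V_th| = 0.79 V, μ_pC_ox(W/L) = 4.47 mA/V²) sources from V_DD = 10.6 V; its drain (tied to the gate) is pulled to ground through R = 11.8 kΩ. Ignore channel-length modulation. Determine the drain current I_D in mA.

With gate tied to drain, V_SG = V_SD ≥ V_SG − |V_th|, so the device is in saturation.
KCL at the drain: ½ k_p (V_SG − |V_th|)² = (V_DD − V_SG)/R.
Let x = V_SG − 0.79. Then 26.4 x² + x − 9.81 = 0, giving x = 0.591 V (positive root), so V_SG = 1.38 V.
I_D = (V_DD − V_SG)/R = (10.6 − 1.38) / 11.8 = 0.781 mA.

I_D = 0.781 mA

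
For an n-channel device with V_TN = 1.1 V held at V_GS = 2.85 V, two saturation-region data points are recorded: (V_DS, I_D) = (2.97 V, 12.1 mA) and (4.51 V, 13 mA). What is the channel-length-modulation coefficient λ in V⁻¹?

λ = 0.0564 V⁻¹

With V_GS fixed, I_D ∝ (1 + λ V_DS) in saturation, so I_D2/I_D1 = (1 + λ V_DS2)/(1 + λ V_DS1).
13/12.1 = 1.074 = (1 + 4.51 λ)/(1 + 2.97 λ).
Solving: λ (I_D1 V_DS2 − I_D2 V_DS1) = I_D2 − I_D1, so λ = (13 − 12.1) / (12.1 × 4.51 − 13 × 2.97) = 0.9 / 16 = 0.0564 V⁻¹.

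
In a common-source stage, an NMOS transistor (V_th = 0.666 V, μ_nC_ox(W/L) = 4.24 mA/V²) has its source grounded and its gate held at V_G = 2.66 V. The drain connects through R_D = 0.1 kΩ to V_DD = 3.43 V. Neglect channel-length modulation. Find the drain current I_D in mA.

V_GS = V_G = 2.66 V, so V_ov = 2.66 − 0.666 = 1.99 V.
Assume saturation: I_D = ½ k_n V_ov² = 0.5 × 4.24 × 1.99² = 8.43 mA, giving V_DS = V_DD − I_D R_D = 3.43 − 8.43 × 0.1 = 2.59 V.
V_DS = 2.59 V ≥ V_ov = 1.99 V, confirming saturation.

I_D = 8.43 mA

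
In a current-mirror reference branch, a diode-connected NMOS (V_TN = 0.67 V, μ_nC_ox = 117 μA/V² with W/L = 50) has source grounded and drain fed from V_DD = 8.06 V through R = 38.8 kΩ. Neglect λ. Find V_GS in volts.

With gate tied to drain, V_GS = V_DS ≥ V_GS − V_TN, so the device is in saturation.
k_n = μ_nC_ox · (W/L) = 5.85 mA/V².
KCL at the drain: ½ k_n (V_GS − V_TN)² = (V_DD − V_GS)/R.
Let x = V_GS − 0.67. Then 113 x² + x − 7.39 = 0, giving x = 0.251 V (positive root), so V_GS = 0.921 V.
I_D = (V_DD − V_GS)/R = (8.06 − 0.921) / 38.8 = 0.184 mA.

V_GS = 0.921 V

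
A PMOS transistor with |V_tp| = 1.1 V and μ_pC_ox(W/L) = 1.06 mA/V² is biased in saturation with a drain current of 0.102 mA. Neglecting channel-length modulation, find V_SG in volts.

In saturation I_D = ½ k_p (V_SG − |V_tp|)², so V_SG − |V_tp| = √(2 I_D / k_p) = √(2 × 0.102 / 1.06) = 0.439 V.
V_SG = 1.1 + 0.439 = 1.54 V.

V_SG = 1.54 V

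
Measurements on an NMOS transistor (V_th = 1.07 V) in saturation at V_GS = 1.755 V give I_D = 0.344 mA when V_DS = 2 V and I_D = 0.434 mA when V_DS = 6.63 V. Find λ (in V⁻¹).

λ = 0.0637 V⁻¹

With V_GS fixed, I_D ∝ (1 + λ V_DS) in saturation, so I_D2/I_D1 = (1 + λ V_DS2)/(1 + λ V_DS1).
0.434/0.344 = 1.262 = (1 + 6.63 λ)/(1 + 2 λ).
Solving: λ (I_D1 V_DS2 − I_D2 V_DS1) = I_D2 − I_D1, so λ = (0.434 − 0.344) / (0.344 × 6.63 − 0.434 × 2) = 0.09 / 1.41 = 0.0637 V⁻¹.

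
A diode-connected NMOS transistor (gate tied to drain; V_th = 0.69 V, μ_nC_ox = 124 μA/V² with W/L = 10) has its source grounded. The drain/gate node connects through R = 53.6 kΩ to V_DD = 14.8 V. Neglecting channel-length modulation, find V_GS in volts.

With gate tied to drain, V_GS = V_DS ≥ V_GS − V_th, so the device is in saturation.
k_n = μ_nC_ox · (W/L) = 1.24 mA/V².
KCL at the drain: ½ k_n (V_GS − V_th)² = (V_DD − V_GS)/R.
Let x = V_GS − 0.69. Then 33.2 x² + x − 14.11 = 0, giving x = 0.637 V (positive root), so V_GS = 1.33 V.
I_D = (V_DD − V_GS)/R = (14.8 − 1.33) / 53.6 = 0.251 mA.

V_GS = 1.33 V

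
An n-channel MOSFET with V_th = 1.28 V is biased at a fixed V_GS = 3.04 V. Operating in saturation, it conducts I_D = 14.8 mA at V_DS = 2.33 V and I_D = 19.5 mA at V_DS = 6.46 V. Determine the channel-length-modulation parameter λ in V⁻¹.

λ = 0.0937 V⁻¹

With V_GS fixed, I_D ∝ (1 + λ V_DS) in saturation, so I_D2/I_D1 = (1 + λ V_DS2)/(1 + λ V_DS1).
19.5/14.8 = 1.318 = (1 + 6.46 λ)/(1 + 2.33 λ).
Solving: λ (I_D1 V_DS2 − I_D2 V_DS1) = I_D2 − I_D1, so λ = (19.5 − 14.8) / (14.8 × 6.46 − 19.5 × 2.33) = 4.7 / 50.2 = 0.0937 V⁻¹.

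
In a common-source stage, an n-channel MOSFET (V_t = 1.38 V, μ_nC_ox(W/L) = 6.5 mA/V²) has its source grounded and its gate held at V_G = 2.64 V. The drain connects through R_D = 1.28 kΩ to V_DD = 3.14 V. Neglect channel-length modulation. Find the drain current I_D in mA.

I_D = 2.21 mA

V_GS = V_G = 2.64 V, so V_ov = 2.64 − 1.38 = 1.26 V.
Assume saturation: I_D = ½ k_n V_ov² = 0.5 × 6.5 × 1.26² = 5.16 mA, giving V_DS = V_DD − I_D R_D = 3.14 − 5.16 × 1.28 = -3.46 V.
But -3.46 V < V_ov = 1.26 V, so the device is actually in triode.
In triode I_D = k_n[V_ov V_DS − ½ V_DS²] and I_D = (V_DD − V_DS)/R_D. Equating: 4.16 V_DS² − 11.48 V_DS + 3.14 = 0, giving V_DS = 0.308 V (the root below V_ov).
I_D = (3.14 − 0.308) / 1.28 = 2.21 mA.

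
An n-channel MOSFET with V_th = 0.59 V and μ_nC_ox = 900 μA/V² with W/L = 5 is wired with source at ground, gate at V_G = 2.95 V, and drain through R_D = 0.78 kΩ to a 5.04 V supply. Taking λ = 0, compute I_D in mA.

V_GS = V_G = 2.95 V, so V_ov = 2.95 − 0.59 = 2.36 V.
k_n = μ_nC_ox · (W/L) = 4.5 mA/V².
Assume saturation: I_D = ½ k_n V_ov² = 0.5 × 4.5 × 2.36² = 12.5 mA, giving V_DS = V_DD − I_D R_D = 5.04 − 12.5 × 0.78 = -4.73 V.
But -4.73 V < V_ov = 2.36 V, so the device is actually in triode.
In triode I_D = k_n[V_ov V_DS − ½ V_DS²] and I_D = (V_DD − V_DS)/R_D. Equating: 1.76 V_DS² − 9.284 V_DS + 5.04 = 0, giving V_DS = 0.614 V (the root below V_ov).
I_D = (5.04 − 0.614) / 0.78 = 5.67 mA.

I_D = 5.67 mA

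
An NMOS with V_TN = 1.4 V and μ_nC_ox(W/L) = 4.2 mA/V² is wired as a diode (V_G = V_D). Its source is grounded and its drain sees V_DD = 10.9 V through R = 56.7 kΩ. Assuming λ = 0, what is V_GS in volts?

V_GS = 1.68 V

With gate tied to drain, V_GS = V_DS ≥ V_GS − V_TN, so the device is in saturation.
KCL at the drain: ½ k_n (V_GS − V_TN)² = (V_DD − V_GS)/R.
Let x = V_GS − 1.4. Then 119 x² + x − 9.5 = 0, giving x = 0.278 V (positive root), so V_GS = 1.68 V.
I_D = (V_DD − V_GS)/R = (10.9 − 1.68) / 56.7 = 0.163 mA.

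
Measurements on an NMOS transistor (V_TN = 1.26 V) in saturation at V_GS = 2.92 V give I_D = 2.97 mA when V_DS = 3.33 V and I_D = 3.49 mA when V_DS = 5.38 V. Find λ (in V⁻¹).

With V_GS fixed, I_D ∝ (1 + λ V_DS) in saturation, so I_D2/I_D1 = (1 + λ V_DS2)/(1 + λ V_DS1).
3.49/2.97 = 1.175 = (1 + 5.38 λ)/(1 + 3.33 λ).
Solving: λ (I_D1 V_DS2 − I_D2 V_DS1) = I_D2 − I_D1, so λ = (3.49 − 2.97) / (2.97 × 5.38 − 3.49 × 3.33) = 0.52 / 4.36 = 0.119 V⁻¹.

λ = 0.119 V⁻¹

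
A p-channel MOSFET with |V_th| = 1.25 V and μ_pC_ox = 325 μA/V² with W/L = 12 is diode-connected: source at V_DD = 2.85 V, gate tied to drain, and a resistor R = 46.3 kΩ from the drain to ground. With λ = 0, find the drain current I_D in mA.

With gate tied to drain, V_SG = V_SD ≥ V_SG − |V_th|, so the device is in saturation.
k_p = μ_pC_ox · (W/L) = 3.9 mA/V².
KCL at the drain: ½ k_p (V_SG − |V_th|)² = (V_DD − V_SG)/R.
Let x = V_SG − 1.25. Then 90.3 x² + x − 1.6 = 0, giving x = 0.128 V (positive root), so V_SG = 1.38 V.
I_D = (V_DD − V_SG)/R = (2.85 − 1.38) / 46.3 = 0.0318 mA.

I_D = 0.0318 mA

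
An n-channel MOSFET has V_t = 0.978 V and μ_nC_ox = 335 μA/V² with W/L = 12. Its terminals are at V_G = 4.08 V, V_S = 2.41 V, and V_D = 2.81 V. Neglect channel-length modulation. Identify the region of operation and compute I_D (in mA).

Triode; I_D = 0.791 mA

V_GS = V_G − V_S = 4.08 − 2.41 = 1.67 V; V_DS = V_D − V_S = 2.81 − 2.41 = 0.4 V.
k_n = μ_nC_ox · (W/L) = 4.02 mA/V².
V_ov = V_GS − V_t = 1.67 − 0.978 = 0.692 V.
Since V_DS = 0.4 V < V_ov = 0.692 V, the device is in the triode region.
I_D = k_n [V_ov · V_DS − ½ V_DS²] = 4.02 × [0.692 × 0.4 − 0.5 × 0.4²] = 0.791 mA.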